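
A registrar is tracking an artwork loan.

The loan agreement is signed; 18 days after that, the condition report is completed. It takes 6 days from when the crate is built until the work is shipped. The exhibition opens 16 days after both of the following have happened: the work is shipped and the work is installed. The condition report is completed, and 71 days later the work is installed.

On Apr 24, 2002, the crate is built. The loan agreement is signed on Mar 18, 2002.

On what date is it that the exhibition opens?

The crate is built: Apr 24, 2002.
The work is shipped: Apr 24, 2002 + 6 days = Apr 30, 2002.
The loan agreement is signed: Mar 18, 2002.
The condition report is completed: Mar 18, 2002 + 18 days = Apr 5, 2002.
The work is installed: Apr 5, 2002 + 71 days = Jun 15, 2002.
Both prerequisites met — the work is shipped (Apr 30, 2002), the work is installed (Jun 15, 2002); the later is Jun 15, 2002.
The exhibition opens: Jun 15, 2002 + 16 days = Jul 1, 2002.

Jul 1, 2002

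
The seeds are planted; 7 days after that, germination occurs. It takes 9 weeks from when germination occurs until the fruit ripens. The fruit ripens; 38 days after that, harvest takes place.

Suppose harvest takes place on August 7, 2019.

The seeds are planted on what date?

Harvest takes place: Aug 7, 2019.
The fruit ripens: Aug 7, 2019 − 38 days = Jun 30, 2019.
Germination occurs: Jun 30, 2019 − 9 weeks = Apr 28, 2019.
The seeds are planted: Apr 28, 2019 − 7 days = Apr 21, 2019.

April 21, 2019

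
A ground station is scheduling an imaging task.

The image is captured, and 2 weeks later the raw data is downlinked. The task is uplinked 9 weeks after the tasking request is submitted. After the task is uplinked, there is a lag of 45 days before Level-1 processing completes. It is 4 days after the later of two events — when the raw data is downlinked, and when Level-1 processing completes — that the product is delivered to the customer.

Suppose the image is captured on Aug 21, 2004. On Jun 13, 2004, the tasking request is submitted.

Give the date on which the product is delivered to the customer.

Oct 3, 2004

The image is captured: Aug 21, 2004.
The raw data is downlinked: Aug 21, 2004 + 2 weeks = Sep 4, 2004.
The tasking request is submitted: Jun 13, 2004.
The task is uplinked: Jun 13, 2004 + 9 weeks = Aug 15, 2004.
Level-1 processing completes: Aug 15, 2004 + 45 days = Sep 29, 2004.
Both prerequisites met — the raw data is downlinked (Sep 4, 2004), Level-1 processing completes (Sep 29, 2004); the later is Sep 29, 2004.
The product is delivered to the customer: Sep 29, 2004 + 4 days = Oct 3, 2004.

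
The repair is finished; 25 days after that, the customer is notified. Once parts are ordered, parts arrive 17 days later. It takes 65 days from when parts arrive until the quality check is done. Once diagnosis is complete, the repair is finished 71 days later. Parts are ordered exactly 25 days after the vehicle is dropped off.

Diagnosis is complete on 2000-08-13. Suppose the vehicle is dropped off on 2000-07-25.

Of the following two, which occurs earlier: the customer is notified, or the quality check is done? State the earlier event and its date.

Diagnosis is complete: Aug 13, 2000.
The repair is finished: Aug 13, 2000 + 71 days = Oct 23, 2000.
The customer is notified: Oct 23, 2000 + 25 days = Nov 17, 2000.
The vehicle is dropped off: Jul 25, 2000.
Parts are ordered: Jul 25, 2000 + 25 days = Aug 19, 2000.
Parts arrive: Aug 19, 2000 + 17 days = Sep 5, 2000.
The quality check is done: Sep 5, 2000 + 65 days = Nov 9, 2000.
Comparing: the customer is notified on Nov 17, 2000 vs the quality check is done on Nov 9, 2000. Earlier: the quality check is done.

The quality check is done — 2000-11-09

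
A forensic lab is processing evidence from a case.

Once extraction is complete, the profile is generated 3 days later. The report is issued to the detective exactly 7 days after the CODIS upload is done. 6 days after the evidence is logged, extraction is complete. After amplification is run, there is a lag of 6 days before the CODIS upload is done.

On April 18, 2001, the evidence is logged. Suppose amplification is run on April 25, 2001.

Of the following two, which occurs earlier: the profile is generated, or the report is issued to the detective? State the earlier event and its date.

The profile is generated — April 27, 2001

The evidence is logged: Apr 18, 2001.
Extraction is complete: Apr 18, 2001 + 6 days = Apr 24, 2001.
The profile is generated: Apr 24, 2001 + 3 days = Apr 27, 2001.
Amplification is run: Apr 25, 2001.
The CODIS upload is done: Apr 25, 2001 + 6 days = May 1, 2001.
The report is issued to the detective: May 1, 2001 + 7 days = May 8, 2001.
Comparing: the profile is generated on Apr 27, 2001 vs the report is issued to the detective on May 8, 2001. Earlier: the profile is generated.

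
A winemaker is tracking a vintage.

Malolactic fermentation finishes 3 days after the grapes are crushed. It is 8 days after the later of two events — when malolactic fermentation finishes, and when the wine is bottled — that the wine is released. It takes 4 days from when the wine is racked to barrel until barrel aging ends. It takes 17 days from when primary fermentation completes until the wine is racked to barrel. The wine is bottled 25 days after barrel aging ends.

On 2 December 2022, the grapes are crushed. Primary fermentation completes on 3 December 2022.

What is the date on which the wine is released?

26 January 2023

The grapes are crushed: Dec 2, 2022.
Malolactic fermentation finishes: Dec 2, 2022 + 3 days = Dec 5, 2022.
Primary fermentation completes: Dec 3, 2022.
The wine is racked to barrel: Dec 3, 2022 + 17 days = Dec 20, 2022.
Barrel aging ends: Dec 20, 2022 + 4 days = Dec 24, 2022.
The wine is bottled: Dec 24, 2022 + 25 days = Jan 18, 2023.
Both prerequisites met — malolactic fermentation finishes (Dec 5, 2022), the wine is bottled (Jan 18, 2023); the later is Jan 18, 2023.
The wine is released: Jan 18, 2023 + 8 days = Jan 26, 2023.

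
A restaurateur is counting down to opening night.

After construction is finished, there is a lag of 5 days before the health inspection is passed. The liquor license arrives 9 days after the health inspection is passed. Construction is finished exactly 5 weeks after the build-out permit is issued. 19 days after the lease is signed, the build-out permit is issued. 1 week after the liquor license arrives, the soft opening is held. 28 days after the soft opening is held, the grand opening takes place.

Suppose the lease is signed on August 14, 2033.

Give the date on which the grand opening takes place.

November 25, 2033

The lease is signed: Aug 14, 2033.
The build-out permit is issued: Aug 14, 2033 + 19 days = Sep 2, 2033.
Construction is finished: Sep 2, 2033 + 5 weeks = Oct 7, 2033.
The health inspection is passed: Oct 7, 2033 + 5 days = Oct 12, 2033.
The liquor license arrives: Oct 12, 2033 + 9 days = Oct 21, 2033.
The soft opening is held: Oct 21, 2033 + 1 week = Oct 28, 2033.
The grand opening takes place: Oct 28, 2033 + 28 days = Nov 25, 2033.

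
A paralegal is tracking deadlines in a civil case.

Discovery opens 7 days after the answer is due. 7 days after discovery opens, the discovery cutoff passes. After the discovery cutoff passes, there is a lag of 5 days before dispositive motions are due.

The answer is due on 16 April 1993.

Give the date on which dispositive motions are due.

The answer is due: Apr 16, 1993.
Discovery opens: Apr 16, 1993 + 7 days = Apr 23, 1993.
The discovery cutoff passes: Apr 23, 1993 + 7 days = Apr 30, 1993.
Dispositive motions are due: Apr 30, 1993 + 5 days = May 5, 1993.

5 May 1993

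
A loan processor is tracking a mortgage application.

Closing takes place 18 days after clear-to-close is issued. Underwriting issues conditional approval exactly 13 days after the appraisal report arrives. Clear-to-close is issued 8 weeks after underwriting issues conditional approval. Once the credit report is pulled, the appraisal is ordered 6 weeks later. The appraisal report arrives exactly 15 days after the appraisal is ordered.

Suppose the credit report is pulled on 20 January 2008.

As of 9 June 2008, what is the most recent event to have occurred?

The credit report is pulled: Jan 20, 2008.
The appraisal is ordered: Jan 20, 2008 + 6 weeks = Mar 2, 2008.
The appraisal report arrives: Mar 2, 2008 + 15 days = Mar 17, 2008.
Underwriting issues conditional approval: Mar 17, 2008 + 13 days = Mar 30, 2008.
Clear-to-close is issued: Mar 30, 2008 + 8 weeks = May 25, 2008.
Closing takes place: May 25, 2008 + 18 days = Jun 12, 2008.
Jun 9, 2008 falls between when clear-to-close is issued (May 25, 2008) and when closing takes place (Jun 12, 2008).

Clear-to-close is issued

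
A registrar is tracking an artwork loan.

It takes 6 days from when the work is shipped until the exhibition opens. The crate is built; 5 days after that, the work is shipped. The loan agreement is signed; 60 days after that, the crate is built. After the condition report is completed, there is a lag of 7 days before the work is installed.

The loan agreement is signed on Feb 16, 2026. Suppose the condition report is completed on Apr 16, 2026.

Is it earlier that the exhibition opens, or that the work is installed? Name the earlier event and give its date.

The work is installed — Apr 23, 2026

The loan agreement is signed: Feb 16, 2026.
The crate is built: Feb 16, 2026 + 60 days = Apr 17, 2026.
The work is shipped: Apr 17, 2026 + 5 days = Apr 22, 2026.
The exhibition opens: Apr 22, 2026 + 6 days = Apr 28, 2026.
The condition report is completed: Apr 16, 2026.
The work is installed: Apr 16, 2026 + 7 days = Apr 23, 2026.
Comparing: the exhibition opens on Apr 28, 2026 vs the work is installed on Apr 23, 2026. Earlier: the work is installed.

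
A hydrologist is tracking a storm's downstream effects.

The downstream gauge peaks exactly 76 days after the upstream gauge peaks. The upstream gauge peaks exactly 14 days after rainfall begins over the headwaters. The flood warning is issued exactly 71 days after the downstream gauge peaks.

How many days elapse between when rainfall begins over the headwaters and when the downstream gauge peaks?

Causal path: rainfall begins over the headwaters → the upstream gauge peaks → the downstream gauge peaks.
Total delay along the path: 14 + 76 = 90 days.

90 days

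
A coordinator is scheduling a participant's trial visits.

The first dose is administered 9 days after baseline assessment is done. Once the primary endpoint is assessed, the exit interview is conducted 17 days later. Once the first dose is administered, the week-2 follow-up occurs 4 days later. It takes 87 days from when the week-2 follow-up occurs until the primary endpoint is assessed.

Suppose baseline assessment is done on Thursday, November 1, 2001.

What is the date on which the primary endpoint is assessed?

Saturday, February 9, 2002

Baseline assessment is done: Nov 1, 2001.
The first dose is administered: Nov 1, 2001 + 9 days = Nov 10, 2001.
The week-2 follow-up occurs: Nov 10, 2001 + 4 days = Nov 14, 2001.
The primary endpoint is assessed: Nov 14, 2001 + 87 days = Feb 9, 2002.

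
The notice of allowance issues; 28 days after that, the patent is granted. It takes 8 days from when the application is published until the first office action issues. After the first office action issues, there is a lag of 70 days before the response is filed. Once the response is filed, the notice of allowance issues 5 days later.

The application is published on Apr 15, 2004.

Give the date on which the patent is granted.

The application is published: Apr 15, 2004.
The first office action issues: Apr 15, 2004 + 8 days = Apr 23, 2004.
The response is filed: Apr 23, 2004 + 70 days = Jul 2, 2004.
The notice of allowance issues: Jul 2, 2004 + 5 days = Jul 7, 2004.
The patent is granted: Jul 7, 2004 + 28 days = Aug 4, 2004.

Aug 4, 2004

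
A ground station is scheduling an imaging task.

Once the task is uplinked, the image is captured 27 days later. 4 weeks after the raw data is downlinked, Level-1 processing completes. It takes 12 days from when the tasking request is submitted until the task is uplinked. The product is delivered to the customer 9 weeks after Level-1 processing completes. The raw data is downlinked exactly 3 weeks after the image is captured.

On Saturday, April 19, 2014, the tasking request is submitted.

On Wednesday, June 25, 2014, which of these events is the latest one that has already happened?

The raw data is downlinked

The tasking request is submitted: Apr 19, 2014.
The task is uplinked: Apr 19, 2014 + 12 days = May 1, 2014.
The image is captured: May 1, 2014 + 27 days = May 28, 2014.
The raw data is downlinked: May 28, 2014 + 3 weeks = Jun 18, 2014.
Level-1 processing completes: Jun 18, 2014 + 4 weeks = Jul 16, 2014.
The product is delivered to the customer: Jul 16, 2014 + 9 weeks = Sep 17, 2014.
Jun 25, 2014 falls between when the raw data is downlinked (Jun 18, 2014) and when Level-1 processing completes (Jul 16, 2014).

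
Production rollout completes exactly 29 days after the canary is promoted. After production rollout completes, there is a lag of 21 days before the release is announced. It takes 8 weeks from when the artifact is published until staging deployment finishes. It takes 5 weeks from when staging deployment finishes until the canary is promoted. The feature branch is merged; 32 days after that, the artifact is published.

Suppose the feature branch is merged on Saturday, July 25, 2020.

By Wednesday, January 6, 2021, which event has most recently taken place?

The feature branch is merged: Jul 25, 2020.
The artifact is published: Jul 25, 2020 + 32 days = Aug 26, 2020.
Staging deployment finishes: Aug 26, 2020 + 8 weeks = Oct 21, 2020.
The canary is promoted: Oct 21, 2020 + 5 weeks = Nov 25, 2020.
Production rollout completes: Nov 25, 2020 + 29 days = Dec 24, 2020.
The release is announced: Dec 24, 2020 + 21 days = Jan 14, 2021.
Jan 6, 2021 falls between when production rollout completes (Dec 24, 2020) and when the release is announced (Jan 14, 2021).

Production rollout completes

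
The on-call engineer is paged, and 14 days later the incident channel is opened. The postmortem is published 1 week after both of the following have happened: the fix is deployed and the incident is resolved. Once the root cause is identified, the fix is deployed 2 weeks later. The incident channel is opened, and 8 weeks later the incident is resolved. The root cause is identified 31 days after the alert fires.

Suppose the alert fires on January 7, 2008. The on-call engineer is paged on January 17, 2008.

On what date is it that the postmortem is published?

April 3, 2008

The alert fires: Jan 7, 2008.
The root cause is identified: Jan 7, 2008 + 31 days = Feb 7, 2008.
The fix is deployed: Feb 7, 2008 + 2 weeks = Feb 21, 2008.
The on-call engineer is paged: Jan 17, 2008.
The incident channel is opened: Jan 17, 2008 + 14 days = Jan 31, 2008.
The incident is resolved: Jan 31, 2008 + 8 weeks = Mar 27, 2008.
Both prerequisites met — the fix is deployed (Feb 21, 2008), the incident is resolved (Mar 27, 2008); the later is Mar 27, 2008.
The postmortem is published: Mar 27, 2008 + 1 week = Apr 3, 2008.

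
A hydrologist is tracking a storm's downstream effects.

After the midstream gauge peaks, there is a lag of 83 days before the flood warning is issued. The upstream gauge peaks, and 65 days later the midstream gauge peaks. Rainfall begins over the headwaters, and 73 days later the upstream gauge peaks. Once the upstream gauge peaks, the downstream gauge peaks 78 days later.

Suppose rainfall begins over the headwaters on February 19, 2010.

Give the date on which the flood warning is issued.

Rainfall begins over the headwaters: Feb 19, 2010.
The upstream gauge peaks: Feb 19, 2010 + 73 days = May 3, 2010.
The midstream gauge peaks: May 3, 2010 + 65 days = Jul 7, 2010.
The flood warning is issued: Jul 7, 2010 + 83 days = Sep 28, 2010.

September 28, 2010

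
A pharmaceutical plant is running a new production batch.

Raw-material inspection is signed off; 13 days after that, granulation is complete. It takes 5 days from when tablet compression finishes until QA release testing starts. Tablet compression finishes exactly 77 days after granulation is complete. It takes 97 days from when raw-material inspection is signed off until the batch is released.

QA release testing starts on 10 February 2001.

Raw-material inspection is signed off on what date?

7 November 2000

QA release testing starts: Feb 10, 2001.
Tablet compression finishes: Feb 10, 2001 − 5 days = Feb 5, 2001.
Granulation is complete: Feb 5, 2001 − 77 days = Nov 20, 2000.
Raw-material inspection is signed off: Nov 20, 2000 − 13 days = Nov 7, 2000.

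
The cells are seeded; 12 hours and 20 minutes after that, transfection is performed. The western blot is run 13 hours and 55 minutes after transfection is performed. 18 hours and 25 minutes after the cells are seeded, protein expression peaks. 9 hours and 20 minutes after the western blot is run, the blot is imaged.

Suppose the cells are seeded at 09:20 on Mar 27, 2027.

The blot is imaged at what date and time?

The cells are seeded: 09:20 Mar 27, 2027.
Transfection is performed: 09:20 Mar 27, 2027 + 12h20m = 21:40 Mar 27, 2027.
The western blot is run: 21:40 Mar 27, 2027 + 13h55m = 11:35 Mar 28, 2027.
The blot is imaged: 11:35 Mar 28, 2027 + 9h20m = 20:55 Mar 28, 2027.

20:55 on Mar 28, 2027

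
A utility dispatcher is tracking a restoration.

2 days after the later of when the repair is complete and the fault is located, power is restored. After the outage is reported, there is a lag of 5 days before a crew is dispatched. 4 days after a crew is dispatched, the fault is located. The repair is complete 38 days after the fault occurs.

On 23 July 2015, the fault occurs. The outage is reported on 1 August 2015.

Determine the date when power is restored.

The fault occurs: Jul 23, 2015.
The repair is complete: Jul 23, 2015 + 38 days = Aug 30, 2015.
The outage is reported: Aug 1, 2015.
A crew is dispatched: Aug 1, 2015 + 5 days = Aug 6, 2015.
The fault is located: Aug 6, 2015 + 4 days = Aug 10, 2015.
Both prerequisites met — the repair is complete (Aug 30, 2015), the fault is located (Aug 10, 2015); the later is Aug 30, 2015.
Power is restored: Aug 30, 2015 + 2 days = Sep 1, 2015.

1 September 2015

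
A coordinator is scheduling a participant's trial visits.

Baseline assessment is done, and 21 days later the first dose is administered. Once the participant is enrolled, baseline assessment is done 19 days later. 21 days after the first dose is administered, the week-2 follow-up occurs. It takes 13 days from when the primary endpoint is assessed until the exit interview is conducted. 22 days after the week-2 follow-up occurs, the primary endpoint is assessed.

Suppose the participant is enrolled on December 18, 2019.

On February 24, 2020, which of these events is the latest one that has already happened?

The participant is enrolled: Dec 18, 2019.
Baseline assessment is done: Dec 18, 2019 + 19 days = Jan 6, 2020.
The first dose is administered: Jan 6, 2020 + 21 days = Jan 27, 2020.
The week-2 follow-up occurs: Jan 27, 2020 + 21 days = Feb 17, 2020.
The primary endpoint is assessed: Feb 17, 2020 + 22 days = Mar 10, 2020.
The exit interview is conducted: Mar 10, 2020 + 13 days = Mar 23, 2020.
Feb 24, 2020 falls between when the week-2 follow-up occurs (Feb 17, 2020) and when the primary endpoint is assessed (Mar 10, 2020).

The week-2 follow-up occurs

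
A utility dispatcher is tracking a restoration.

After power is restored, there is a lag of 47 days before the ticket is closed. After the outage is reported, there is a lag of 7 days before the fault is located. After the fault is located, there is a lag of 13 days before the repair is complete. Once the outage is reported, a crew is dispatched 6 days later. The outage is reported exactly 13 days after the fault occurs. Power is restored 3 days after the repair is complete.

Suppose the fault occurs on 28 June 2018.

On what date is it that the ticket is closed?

The fault occurs: Jun 28, 2018.
The outage is reported: Jun 28, 2018 + 13 days = Jul 11, 2018.
The fault is located: Jul 11, 2018 + 7 days = Jul 18, 2018.
The repair is complete: Jul 18, 2018 + 13 days = Jul 31, 2018.
Power is restored: Jul 31, 2018 + 3 days = Aug 3, 2018.
The ticket is closed: Aug 3, 2018 + 47 days = Sep 19, 2018.

19 September 2018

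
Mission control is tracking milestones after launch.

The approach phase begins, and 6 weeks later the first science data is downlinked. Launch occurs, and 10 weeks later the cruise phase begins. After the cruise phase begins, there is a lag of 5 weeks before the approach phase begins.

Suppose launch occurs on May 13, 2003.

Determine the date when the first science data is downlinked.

Oct 7, 2003

Launch occurs: May 13, 2003.
The cruise phase begins: May 13, 2003 + 10 weeks = Jul 22, 2003.
The approach phase begins: Jul 22, 2003 + 5 weeks = Aug 26, 2003.
The first science data is downlinked: Aug 26, 2003 + 6 weeks = Oct 7, 2003.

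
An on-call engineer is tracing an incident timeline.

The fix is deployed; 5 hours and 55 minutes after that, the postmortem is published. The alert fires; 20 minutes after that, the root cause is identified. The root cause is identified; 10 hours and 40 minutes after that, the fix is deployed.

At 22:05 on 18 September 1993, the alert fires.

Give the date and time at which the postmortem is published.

The alert fires: 22:05 Sep 18, 1993.
The root cause is identified: 22:05 Sep 18, 1993 + 20m = 22:25 Sep 18, 1993.
The fix is deployed: 22:25 Sep 18, 1993 + 10h40m = 09:05 Sep 19, 1993.
The postmortem is published: 09:05 Sep 19, 1993 + 5h55m = 15:00 Sep 19, 1993.

15:00 on 19 September 1993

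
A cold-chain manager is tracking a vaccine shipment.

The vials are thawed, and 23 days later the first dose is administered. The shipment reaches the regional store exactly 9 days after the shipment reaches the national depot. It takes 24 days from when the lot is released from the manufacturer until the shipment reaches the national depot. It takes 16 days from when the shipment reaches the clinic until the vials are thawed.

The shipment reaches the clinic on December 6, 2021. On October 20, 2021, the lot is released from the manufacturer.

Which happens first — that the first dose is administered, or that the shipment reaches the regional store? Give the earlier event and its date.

The shipment reaches the regional store — November 22, 2021

The shipment reaches the clinic: Dec 6, 2021.
The vials are thawed: Dec 6, 2021 + 16 days = Dec 22, 2021.
The first dose is administered: Dec 22, 2021 + 23 days = Jan 14, 2022.
The lot is released from the manufacturer: Oct 20, 2021.
The shipment reaches the national depot: Oct 20, 2021 + 24 days = Nov 13, 2021.
The shipment reaches the regional store: Nov 13, 2021 + 9 days = Nov 22, 2021.
Comparing: the first dose is administered on Jan 14, 2022 vs the shipment reaches the regional store on Nov 22, 2021. Earlier: the shipment reaches the regional store.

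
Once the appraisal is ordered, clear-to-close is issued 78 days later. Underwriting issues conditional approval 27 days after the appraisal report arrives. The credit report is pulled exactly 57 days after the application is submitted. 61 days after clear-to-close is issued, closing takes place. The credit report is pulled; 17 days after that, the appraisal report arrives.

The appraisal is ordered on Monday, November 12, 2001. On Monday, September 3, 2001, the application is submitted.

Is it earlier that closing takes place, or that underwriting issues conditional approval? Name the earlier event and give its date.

Underwriting issues conditional approval — Thursday, December 13, 2001

The appraisal is ordered: Nov 12, 2001.
Clear-to-close is issued: Nov 12, 2001 + 78 days = Jan 29, 2002.
Closing takes place: Jan 29, 2002 + 61 days = Mar 31, 2002.
The application is submitted: Sep 3, 2001.
The credit report is pulled: Sep 3, 2001 + 57 days = Oct 30, 2001.
The appraisal report arrives: Oct 30, 2001 + 17 days = Nov 16, 2001.
Underwriting issues conditional approval: Nov 16, 2001 + 27 days = Dec 13, 2001.
Comparing: closing takes place on Mar 31, 2002 vs underwriting issues conditional approval on Dec 13, 2001. Earlier: underwriting issues conditional approval.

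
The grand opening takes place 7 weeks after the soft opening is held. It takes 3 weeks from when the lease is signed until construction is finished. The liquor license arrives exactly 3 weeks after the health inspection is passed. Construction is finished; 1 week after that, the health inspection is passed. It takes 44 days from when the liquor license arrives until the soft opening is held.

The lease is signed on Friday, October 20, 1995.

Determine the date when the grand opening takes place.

Sunday, March 10, 1996

The lease is signed: Oct 20, 1995.
Construction is finished: Oct 20, 1995 + 3 weeks = Nov 10, 1995.
The health inspection is passed: Nov 10, 1995 + 1 week = Nov 17, 1995.
The liquor license arrives: Nov 17, 1995 + 3 weeks = Dec 8, 1995.
The soft opening is held: Dec 8, 1995 + 44 days = Jan 21, 1996.
The grand opening takes place: Jan 21, 1996 + 7 weeks = Mar 10, 1996.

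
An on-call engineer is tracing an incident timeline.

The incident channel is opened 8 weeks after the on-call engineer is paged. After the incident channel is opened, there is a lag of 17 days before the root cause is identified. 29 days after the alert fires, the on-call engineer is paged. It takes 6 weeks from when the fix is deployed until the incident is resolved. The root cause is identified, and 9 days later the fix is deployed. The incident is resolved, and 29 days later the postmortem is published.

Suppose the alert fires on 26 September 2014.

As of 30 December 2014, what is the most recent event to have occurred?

The alert fires: Sep 26, 2014.
The on-call engineer is paged: Sep 26, 2014 + 29 days = Oct 25, 2014.
The incident channel is opened: Oct 25, 2014 + 8 weeks = Dec 20, 2014.
The root cause is identified: Dec 20, 2014 + 17 days = Jan 6, 2015.
The fix is deployed: Jan 6, 2015 + 9 days = Jan 15, 2015.
The incident is resolved: Jan 15, 2015 + 6 weeks = Feb 26, 2015.
The postmortem is published: Feb 26, 2015 + 29 days = Mar 27, 2015.
Dec 30, 2014 falls between when the incident channel is opened (Dec 20, 2014) and when the root cause is identified (Jan 6, 2015).

The incident channel is opened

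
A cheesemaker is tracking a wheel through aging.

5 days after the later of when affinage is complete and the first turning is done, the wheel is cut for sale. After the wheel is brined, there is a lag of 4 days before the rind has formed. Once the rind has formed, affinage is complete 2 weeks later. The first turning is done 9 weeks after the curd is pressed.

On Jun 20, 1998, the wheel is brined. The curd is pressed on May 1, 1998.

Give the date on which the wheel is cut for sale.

The wheel is brined: Jun 20, 1998.
The rind has formed: Jun 20, 1998 + 4 days = Jun 24, 1998.
Affinage is complete: Jun 24, 1998 + 2 weeks = Jul 8, 1998.
The curd is pressed: May 1, 1998.
The first turning is done: May 1, 1998 + 9 weeks = Jul 3, 1998.
Both prerequisites met — affinage is complete (Jul 8, 1998), the first turning is done (Jul 3, 1998); the later is Jul 8, 1998.
The wheel is cut for sale: Jul 8, 1998 + 5 days = Jul 13, 1998.

Jul 13, 1998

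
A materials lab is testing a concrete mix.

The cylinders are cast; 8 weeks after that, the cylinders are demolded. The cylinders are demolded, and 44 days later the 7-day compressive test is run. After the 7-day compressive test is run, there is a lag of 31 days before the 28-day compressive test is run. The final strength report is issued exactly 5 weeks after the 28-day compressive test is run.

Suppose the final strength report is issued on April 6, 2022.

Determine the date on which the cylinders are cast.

October 22, 2021

The final strength report is issued: Apr 6, 2022.
The 28-day compressive test is run: Apr 6, 2022 − 5 weeks = Mar 2, 2022.
The 7-day compressive test is run: Mar 2, 2022 − 31 days = Jan 30, 2022.
The cylinders are demolded: Jan 30, 2022 − 44 days = Dec 17, 2021.
The cylinders are cast: Dec 17, 2021 − 8 weeks = Oct 22, 2021.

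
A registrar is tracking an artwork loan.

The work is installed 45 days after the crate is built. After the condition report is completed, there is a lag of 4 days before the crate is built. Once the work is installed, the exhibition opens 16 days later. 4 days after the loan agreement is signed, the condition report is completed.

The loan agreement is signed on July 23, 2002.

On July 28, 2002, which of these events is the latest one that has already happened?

The condition report is completed

The loan agreement is signed: Jul 23, 2002.
The condition report is completed: Jul 23, 2002 + 4 days = Jul 27, 2002.
The crate is built: Jul 27, 2002 + 4 days = Jul 31, 2002.
The work is installed: Jul 31, 2002 + 45 days = Sep 14, 2002.
The exhibition opens: Sep 14, 2002 + 16 days = Sep 30, 2002.
Jul 28, 2002 falls between when the condition report is completed (Jul 27, 2002) and when the crate is built (Jul 31, 2002).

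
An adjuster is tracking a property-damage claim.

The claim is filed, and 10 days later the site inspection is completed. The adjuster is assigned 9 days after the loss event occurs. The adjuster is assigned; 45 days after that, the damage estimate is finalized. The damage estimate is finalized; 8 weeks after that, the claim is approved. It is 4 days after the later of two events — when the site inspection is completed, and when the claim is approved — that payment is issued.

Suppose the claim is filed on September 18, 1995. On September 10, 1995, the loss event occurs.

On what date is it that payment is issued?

January 2, 1996

The claim is filed: Sep 18, 1995.
The site inspection is completed: Sep 18, 1995 + 10 days = Sep 28, 1995.
The loss event occurs: Sep 10, 1995.
The adjuster is assigned: Sep 10, 1995 + 9 days = Sep 19, 1995.
The damage estimate is finalized: Sep 19, 1995 + 45 days = Nov 3, 1995.
The claim is approved: Nov 3, 1995 + 8 weeks = Dec 29, 1995.
Both prerequisites met — the site inspection is completed (Sep 28, 1995), the claim is approved (Dec 29, 1995); the later is Dec 29, 1995.
Payment is issued: Dec 29, 1995 + 4 days = Jan 2, 1996.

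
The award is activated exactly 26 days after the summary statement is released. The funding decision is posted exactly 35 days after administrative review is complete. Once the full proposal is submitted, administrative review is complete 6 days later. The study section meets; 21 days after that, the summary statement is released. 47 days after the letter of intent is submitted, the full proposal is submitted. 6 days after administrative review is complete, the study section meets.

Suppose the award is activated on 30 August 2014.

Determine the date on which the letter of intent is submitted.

16 May 2014

The award is activated: Aug 30, 2014.
The summary statement is released: Aug 30, 2014 − 26 days = Aug 4, 2014.
The study section meets: Aug 4, 2014 − 21 days = Jul 14, 2014.
Administrative review is complete: Jul 14, 2014 − 6 days = Jul 8, 2014.
The full proposal is submitted: Jul 8, 2014 − 6 days = Jul 2, 2014.
The letter of intent is submitted: Jul 2, 2014 − 47 days = May 16, 2014.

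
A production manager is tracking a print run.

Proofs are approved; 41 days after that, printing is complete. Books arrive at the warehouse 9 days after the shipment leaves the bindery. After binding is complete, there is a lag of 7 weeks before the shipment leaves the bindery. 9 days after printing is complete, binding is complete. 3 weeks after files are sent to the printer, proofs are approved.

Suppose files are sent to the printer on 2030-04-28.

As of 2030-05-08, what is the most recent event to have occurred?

Files are sent to the printer: Apr 28, 2030.
Proofs are approved: Apr 28, 2030 + 3 weeks = May 19, 2030.
Printing is complete: May 19, 2030 + 41 days = Jun 29, 2030.
Binding is complete: Jun 29, 2030 + 9 days = Jul 8, 2030.
The shipment leaves the bindery: Jul 8, 2030 + 7 weeks = Aug 26, 2030.
Books arrive at the warehouse: Aug 26, 2030 + 9 days = Sep 4, 2030.
May 8, 2030 falls between when files are sent to the printer (Apr 28, 2030) and when proofs are approved (May 19, 2030).

Files are sent to the printer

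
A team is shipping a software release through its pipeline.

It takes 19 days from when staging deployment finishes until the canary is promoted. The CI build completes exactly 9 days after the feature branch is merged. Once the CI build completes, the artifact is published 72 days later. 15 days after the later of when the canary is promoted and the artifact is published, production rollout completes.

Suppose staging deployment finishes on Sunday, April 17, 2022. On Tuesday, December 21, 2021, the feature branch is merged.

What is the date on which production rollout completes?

Staging deployment finishes: Apr 17, 2022.
The canary is promoted: Apr 17, 2022 + 19 days = May 6, 2022.
The feature branch is merged: Dec 21, 2021.
The CI build completes: Dec 21, 2021 + 9 days = Dec 30, 2021.
The artifact is published: Dec 30, 2021 + 72 days = Mar 12, 2022.
Both prerequisites met — the canary is promoted (May 6, 2022), the artifact is published (Mar 12, 2022); the later is May 6, 2022.
Production rollout completes: May 6, 2022 + 15 days = May 21, 2022.

Saturday, May 21, 2022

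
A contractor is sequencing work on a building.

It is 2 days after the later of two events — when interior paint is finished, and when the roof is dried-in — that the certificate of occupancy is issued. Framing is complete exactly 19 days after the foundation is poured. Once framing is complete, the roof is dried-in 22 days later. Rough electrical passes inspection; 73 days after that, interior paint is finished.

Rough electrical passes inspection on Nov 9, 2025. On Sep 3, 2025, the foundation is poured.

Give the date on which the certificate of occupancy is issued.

Rough electrical passes inspection: Nov 9, 2025.
Interior paint is finished: Nov 9, 2025 + 73 days = Jan 21, 2026.
The foundation is poured: Sep 3, 2025.
Framing is complete: Sep 3, 2025 + 19 days = Sep 22, 2025.
The roof is dried-in: Sep 22, 2025 + 22 days = Oct 14, 2025.
Both prerequisites met — interior paint is finished (Jan 21, 2026), the roof is dried-in (Oct 14, 2025); the later is Jan 21, 2026.
The certificate of occupancy is issued: Jan 21, 2026 + 2 days = Jan 23, 2026.

Jan 23, 2026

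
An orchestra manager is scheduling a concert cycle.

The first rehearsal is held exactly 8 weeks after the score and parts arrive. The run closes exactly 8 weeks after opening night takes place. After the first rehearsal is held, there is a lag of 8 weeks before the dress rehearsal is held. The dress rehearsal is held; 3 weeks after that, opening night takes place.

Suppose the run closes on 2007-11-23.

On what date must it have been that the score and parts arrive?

The run closes: Nov 23, 2007.
Opening night takes place: Nov 23, 2007 − 8 weeks = Sep 28, 2007.
The dress rehearsal is held: Sep 28, 2007 − 3 weeks = Sep 7, 2007.
The first rehearsal is held: Sep 7, 2007 − 8 weeks = Jul 13, 2007.
The score and parts arrive: Jul 13, 2007 − 8 weeks = May 18, 2007.

2007-05-18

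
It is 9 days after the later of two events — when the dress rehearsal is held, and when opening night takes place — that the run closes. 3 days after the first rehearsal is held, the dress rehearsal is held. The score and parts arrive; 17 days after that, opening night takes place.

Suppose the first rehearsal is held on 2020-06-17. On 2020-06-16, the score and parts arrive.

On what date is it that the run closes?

2020-07-12

The first rehearsal is held: Jun 17, 2020.
The dress rehearsal is held: Jun 17, 2020 + 3 days = Jun 20, 2020.
The score and parts arrive: Jun 16, 2020.
Opening night takes place: Jun 16, 2020 + 17 days = Jul 3, 2020.
Both prerequisites met — the dress rehearsal is held (Jun 20, 2020), opening night takes place (Jul 3, 2020); the later is Jul 3, 2020.
The run closes: Jul 3, 2020 + 9 days = Jul 12, 2020.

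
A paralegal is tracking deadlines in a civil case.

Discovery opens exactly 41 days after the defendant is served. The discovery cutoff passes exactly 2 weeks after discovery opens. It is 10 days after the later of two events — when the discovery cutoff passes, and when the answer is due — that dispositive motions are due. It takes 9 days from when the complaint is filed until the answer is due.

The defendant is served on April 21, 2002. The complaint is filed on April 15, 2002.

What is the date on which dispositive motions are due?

June 25, 2002

The defendant is served: Apr 21, 2002.
Discovery opens: Apr 21, 2002 + 41 days = Jun 1, 2002.
The discovery cutoff passes: Jun 1, 2002 + 2 weeks = Jun 15, 2002.
The complaint is filed: Apr 15, 2002.
The answer is due: Apr 15, 2002 + 9 days = Apr 24, 2002.
Both prerequisites met — the discovery cutoff passes (Jun 15, 2002), the answer is due (Apr 24, 2002); the later is Jun 15, 2002.
Dispositive motions are due: Jun 15, 2002 + 10 days = Jun 25, 2002.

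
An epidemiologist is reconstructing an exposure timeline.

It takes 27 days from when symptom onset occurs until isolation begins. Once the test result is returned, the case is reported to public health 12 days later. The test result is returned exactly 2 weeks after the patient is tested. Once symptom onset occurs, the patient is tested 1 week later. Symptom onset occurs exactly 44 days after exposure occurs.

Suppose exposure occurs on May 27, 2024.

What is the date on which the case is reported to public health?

August 12, 2024

Exposure occurs: May 27, 2024.
Symptom onset occurs: May 27, 2024 + 44 days = Jul 10, 2024.
The patient is tested: Jul 10, 2024 + 1 week = Jul 17, 2024.
The test result is returned: Jul 17, 2024 + 2 weeks = Jul 31, 2024.
The case is reported to public health: Jul 31, 2024 + 12 days = Aug 12, 2024.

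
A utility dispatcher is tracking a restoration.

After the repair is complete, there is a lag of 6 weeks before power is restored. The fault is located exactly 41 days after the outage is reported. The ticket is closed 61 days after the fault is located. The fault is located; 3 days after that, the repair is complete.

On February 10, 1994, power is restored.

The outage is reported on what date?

Power is restored: Feb 10, 1994.
The repair is complete: Feb 10, 1994 − 6 weeks = Dec 30, 1993.
The fault is located: Dec 30, 1993 − 3 days = Dec 27, 1993.
The outage is reported: Dec 27, 1993 − 41 days = Nov 16, 1993.

November 16, 1993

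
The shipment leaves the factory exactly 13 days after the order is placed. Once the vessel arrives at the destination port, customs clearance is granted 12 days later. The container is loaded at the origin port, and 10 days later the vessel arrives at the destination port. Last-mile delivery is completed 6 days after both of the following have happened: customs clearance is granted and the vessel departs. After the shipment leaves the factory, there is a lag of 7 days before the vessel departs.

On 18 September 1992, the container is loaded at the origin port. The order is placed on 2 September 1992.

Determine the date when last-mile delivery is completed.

The container is loaded at the origin port: Sep 18, 1992.
The vessel arrives at the destination port: Sep 18, 1992 + 10 days = Sep 28, 1992.
Customs clearance is granted: Sep 28, 1992 + 12 days = Oct 10, 1992.
The order is placed: Sep 2, 1992.
The shipment leaves the factory: Sep 2, 1992 + 13 days = Sep 15, 1992.
The vessel departs: Sep 15, 1992 + 7 days = Sep 22, 1992.
Both prerequisites met — customs clearance is granted (Oct 10, 1992), the vessel departs (Sep 22, 1992); the later is Oct 10, 1992.
Last-mile delivery is completed: Oct 10, 1992 + 6 days = Oct 16, 1992.

16 October 1992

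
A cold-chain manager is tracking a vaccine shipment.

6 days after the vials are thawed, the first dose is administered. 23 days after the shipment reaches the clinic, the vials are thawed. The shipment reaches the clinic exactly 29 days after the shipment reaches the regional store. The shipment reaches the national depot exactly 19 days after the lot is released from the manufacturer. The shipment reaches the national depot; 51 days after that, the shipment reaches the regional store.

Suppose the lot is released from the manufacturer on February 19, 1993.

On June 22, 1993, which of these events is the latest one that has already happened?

The vials are thawed

The lot is released from the manufacturer: Feb 19, 1993.
The shipment reaches the national depot: Feb 19, 1993 + 19 days = Mar 10, 1993.
The shipment reaches the regional store: Mar 10, 1993 + 51 days = Apr 30, 1993.
The shipment reaches the clinic: Apr 30, 1993 + 29 days = May 29, 1993.
The vials are thawed: May 29, 1993 + 23 days = Jun 21, 1993.
The first dose is administered: Jun 21, 1993 + 6 days = Jun 27, 1993.
Jun 22, 1993 falls between when the vials are thawed (Jun 21, 1993) and when the first dose is administered (Jun 27, 1993).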